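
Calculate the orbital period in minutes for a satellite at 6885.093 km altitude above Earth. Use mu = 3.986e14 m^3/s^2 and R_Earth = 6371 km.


r = 13256.0930 km = 1.3256093e+07 m
T = 2*pi*sqrt(r^3/mu) = 2*pi*sqrt(2.3294137e+21 / 3.986e14)
T = 15189.1872 s = 253.1531 min

253.1531 minutes


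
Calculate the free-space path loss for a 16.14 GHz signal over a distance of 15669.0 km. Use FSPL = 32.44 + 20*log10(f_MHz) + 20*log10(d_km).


f = 16.14 GHz = 16140.0000 MHz
d = 15669.0 km
FSPL = 32.44 + 20*log10(16140.0000) + 20*log10(15669.0)
FSPL = 32.44 + 84.1581 + 83.9008
FSPL = 200.4989 dB

200.4989 dB


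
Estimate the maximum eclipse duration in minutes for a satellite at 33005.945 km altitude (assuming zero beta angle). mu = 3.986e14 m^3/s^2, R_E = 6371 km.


r = 39376.9450 km
T = 1296.0537 min
Eclipse fraction = arcsin(R_E/r)/pi = arcsin(6371.0000/39376.9450)/pi
= arcsin(0.1617952)/pi = 0.05172839
Eclipse duration = 0.05172839 * 1296.0537 = 67.0428 min

67.0428 minutes


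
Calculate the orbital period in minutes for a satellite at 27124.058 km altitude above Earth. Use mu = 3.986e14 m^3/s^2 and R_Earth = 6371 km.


r = 33495.0580 km = 3.3495058e+07 m
T = 2*pi*sqrt(r^3/mu) = 2*pi*sqrt(3.7578739e+22 / 3.986e14)
T = 61007.3727 s = 1016.7895 min

1016.7895 minutes


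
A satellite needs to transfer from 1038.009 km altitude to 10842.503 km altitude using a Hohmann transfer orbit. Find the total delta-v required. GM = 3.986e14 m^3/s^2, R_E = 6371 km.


r1 = 7409.0090 km = 7.409009e+06 m
r2 = 17213.5030 km = 1.7213503e+07 m
dv1 = sqrt(mu/r1)*(sqrt(2*r2/(r1+r2)) - 1) = 1338.2485 m/s
dv2 = sqrt(mu/r2)*(1 - sqrt(2*r1/(r1+r2))) = 1079.0509 m/s
total dv = |dv1| + |dv2| = 1338.2485 + 1079.0509 = 2417.2993 m/s = 2.4173 km/s

2.4173 km/s


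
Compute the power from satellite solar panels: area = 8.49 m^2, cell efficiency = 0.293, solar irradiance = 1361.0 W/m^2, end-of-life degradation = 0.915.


P = area * eta * S * degradation
P = 8.49 * 0.293 * 1361.0 * 0.915
P = 3097.8082 W

3097.8082 W


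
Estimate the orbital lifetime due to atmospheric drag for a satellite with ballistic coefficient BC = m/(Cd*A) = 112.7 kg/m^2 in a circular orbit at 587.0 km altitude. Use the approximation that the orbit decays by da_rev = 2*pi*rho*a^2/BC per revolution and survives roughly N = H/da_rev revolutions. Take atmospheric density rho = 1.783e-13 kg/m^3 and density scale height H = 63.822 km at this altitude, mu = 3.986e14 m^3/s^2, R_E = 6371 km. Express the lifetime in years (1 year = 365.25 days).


a = R_E + alt = 6958.0000 km = 6.958e+06 m
da_rev = 2*pi*rho*a^2/BC = 2*pi*1.783e-13*(6.958e+06)^2/112.7 = 0.481255986 m per revolution
N = H/da_rev = 63822.0000 m / 0.481255986 m = 132615.4934 revolutions
P = 2*pi*sqrt(a^3/mu) = 5776.1420 s
lifetime = N*P = 132615.4934 * 5776.1420 = 7.6600591e+08 s = 8865.8092 days
years = 8865.8092 / 365.25 = 24.2733 years

24.2733 years


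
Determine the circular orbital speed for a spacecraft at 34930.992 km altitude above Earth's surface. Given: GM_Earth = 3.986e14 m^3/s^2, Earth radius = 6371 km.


r = R_E + alt = 6371.0 + 34930.992 = 41301.9920 km = 4.1301992e+07 m
v = sqrt(mu/r) = sqrt(3.986e14 / 4.1301992e+07) = 3106.5843 m/s = 3.1066 km/s

3.1066 km/s


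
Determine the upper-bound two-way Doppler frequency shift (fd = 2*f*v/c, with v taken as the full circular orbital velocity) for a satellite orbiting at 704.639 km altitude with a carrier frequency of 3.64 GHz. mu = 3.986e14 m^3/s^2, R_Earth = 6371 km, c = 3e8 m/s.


r = 7.075639e+06 m
v = sqrt(mu/r) = 7505.6069 m/s (worst-case radial velocity)
f = 3.64 GHz = 3.64e+09 Hz
fd = 2*f*v/c = 2*3.64e+09*7505.6069/3.0e+08
fd = 182136.0603 Hz

182136.0603 Hz


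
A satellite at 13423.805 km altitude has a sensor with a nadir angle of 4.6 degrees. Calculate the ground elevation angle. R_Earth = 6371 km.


r = R_E + alt = 19794.8050 km
Law of sines in the satellite / Earth-center / ground-point triangle:
  sin(nadir)/R_E = sin(90 + el)/r  =>  cos(el) = (r/R_E)*sin(nadir)
cos(el) = (19794.8050 / 6371.0000) * sin(4.6 deg) = 0.2491794
el = arccos(0.2491794) = 75.5710 deg
(Earth-central angle = 90 - nadir - el = 9.8290 deg)

75.5710 degrees


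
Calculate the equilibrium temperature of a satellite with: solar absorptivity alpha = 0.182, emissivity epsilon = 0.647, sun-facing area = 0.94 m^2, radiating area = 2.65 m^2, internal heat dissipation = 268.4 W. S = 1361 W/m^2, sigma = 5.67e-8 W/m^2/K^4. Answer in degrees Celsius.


Numerator = alpha*S*A_sun + Q_int = 0.182*1361*0.94 + 268.4 = 501.2399 W
Denominator = eps*sigma*A_rad = 0.647*5.67e-8*2.65 = 9.7214985e-08 W/K^4
T^4 = 5.155994e+09 K^4
T = 267.9650 K = -5.1850 C

-5.1850 degrees Celsius


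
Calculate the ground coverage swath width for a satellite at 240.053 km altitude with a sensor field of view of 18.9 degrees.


FOV = 18.9 deg = 0.3298672 rad
swath = 2 * alt * tan(FOV/2) = 2 * 240.053 * tan(0.1649336)
swath = 2 * 240.053 * 0.1664456
swath = 79.9115 km

79.9115 km


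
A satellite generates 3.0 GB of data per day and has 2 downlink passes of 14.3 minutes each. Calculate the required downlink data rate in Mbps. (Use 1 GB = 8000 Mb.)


total contact time = 2 * 14.3 * 60 = 1716.0000 s
data = 3.0 GB = 24000.0000 Mb
rate = 24000.0000 / 1716.0000 = 13.9860 Mbps

13.9860 Mbps


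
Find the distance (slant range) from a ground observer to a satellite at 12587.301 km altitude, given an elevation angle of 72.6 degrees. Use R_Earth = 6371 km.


h = 12587.301 km, el = 72.6 deg
d = -R_E*sin(el) + sqrt((R_E*sin(el))^2 + 2*R_E*h + h^2)
d = -6371.0000*sin(1.2671) + sqrt((6371.0000*0.9542403)^2 + 2*6371.0000*12587.301 + 12587.301^2)
d = 12782.8633 km

12782.8633 km


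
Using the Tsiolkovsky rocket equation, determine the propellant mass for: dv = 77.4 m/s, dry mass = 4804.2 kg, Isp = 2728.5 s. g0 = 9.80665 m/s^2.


ve = Isp * g0 = 2728.5 * 9.80665 = 26757.444525 m/s
mass ratio = exp(dv/ve) = exp(77.4/26757.444525) = 1.00289684
m_prop = m_dry * (mr - 1) = 4804.2 * (1.00289684 - 1)
m_prop = 13.9170 kg

13.9170 kg


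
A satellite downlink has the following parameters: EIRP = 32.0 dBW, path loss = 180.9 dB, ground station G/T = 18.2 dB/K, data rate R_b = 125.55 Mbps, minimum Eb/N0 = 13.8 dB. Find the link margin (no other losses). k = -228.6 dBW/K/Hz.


C/N0 = EIRP - FSPL + G/T - k = 32.0 - 180.9 + 18.2 - (-228.6)
C/N0 = 97.9000 dB-Hz
R_b = 125.55 Mbps = 1.2555e+08 bps -> 10*log10(R_b) = 80.9882 dB-Hz
Eb/N0 = C/N0 - 10*log10(R_b) = 97.9000 - 80.9882 = 16.9118 dB
Margin = Eb/N0 - Eb/N0_req = 16.9118 - 13.8 = 3.1118 dB (link closes)

3.1118 dB


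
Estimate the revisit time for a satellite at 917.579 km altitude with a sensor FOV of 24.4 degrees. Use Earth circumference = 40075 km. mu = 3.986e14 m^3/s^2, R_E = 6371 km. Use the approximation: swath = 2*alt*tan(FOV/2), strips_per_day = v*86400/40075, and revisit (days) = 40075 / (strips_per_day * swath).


swath = 2*917.579*tan(0.2129302) = 396.7752 km
v = sqrt(mu/r) = 7395.1539 m/s = 7.3952 km/s
strips/day = v*86400/40075 = 7.3952*86400/40075 = 15.9436
coverage/day = strips * swath = 15.9436 * 396.7752 = 6326.0402 km
revisit = 40075 / 6326.0402 = 6.3349 days

6.3349 days


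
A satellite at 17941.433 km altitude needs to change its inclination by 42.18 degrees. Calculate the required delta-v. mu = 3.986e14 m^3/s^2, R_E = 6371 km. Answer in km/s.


r = 24312.4330 km = 2.4312433e+07 m
V = sqrt(mu/r) = 4049.0621 m/s
di = 42.18 deg = 0.7361799 rad
dV = 2*V*sin(di/2) = 2*4049.0621*sin(0.3680899)
dV = 2913.9802 m/s = 2.9140 km/s

2.9140 km/s


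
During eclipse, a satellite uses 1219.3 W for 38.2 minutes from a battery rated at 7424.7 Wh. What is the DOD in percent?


E_used = P * t / 60 = 1219.3 * 38.2 / 60 = 776.2877 Wh
DOD = E_used / E_total * 100 = 776.2877 / 7424.7 * 100
DOD = 10.4555 %

10.4555 %


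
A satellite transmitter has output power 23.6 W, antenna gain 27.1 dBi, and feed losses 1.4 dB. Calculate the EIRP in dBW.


Pt = 23.6 W = 13.7291 dBW
EIRP = Pt_dBW + Gt - losses = 13.7291 + 27.1 - 1.4 = 39.4291 dBW

39.4291 dBW


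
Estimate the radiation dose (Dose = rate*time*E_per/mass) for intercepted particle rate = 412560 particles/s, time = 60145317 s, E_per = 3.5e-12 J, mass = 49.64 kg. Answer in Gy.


Total energy deposited = rate * time * E_per
  = 412560 * 60145317 * 3.5e-12 = 86.8474 J
Dose = E_total / mass = 86.8474 / 49.64
Dose = 1.7495 Gy

1.7495 Gy


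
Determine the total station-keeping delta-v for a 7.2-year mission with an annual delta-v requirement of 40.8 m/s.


dV = rate * years = 40.8 * 7.2
dV = 293.7600 m/s

293.7600 m/s


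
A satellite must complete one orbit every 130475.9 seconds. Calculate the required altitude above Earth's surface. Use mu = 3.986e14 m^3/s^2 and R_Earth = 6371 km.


T = 130475.9 s
r = (mu*T^2/(4*pi^2))^(1/3) = (3.986e14 * 130475.9^2 / (4*pi^2))^(1/3)
r = 5.5600588e+07 m = 55600.5883 km
alt = r - R_E = 55600.5883 - 6371 = 49229.5883 km

49229.5883 km


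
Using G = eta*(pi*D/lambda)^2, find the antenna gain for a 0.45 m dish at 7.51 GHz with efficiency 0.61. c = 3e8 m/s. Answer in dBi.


lambda = c/f = 3e8 / 7.51e+09 = 0.03994674 m
G = eta*(pi*D/lambda)^2 = 0.61*(pi*0.45/0.03994674)^2
G = 763.9976 (linear)
G = 10*log10(763.9976) = 28.8309 dBi

28.8309 dBi


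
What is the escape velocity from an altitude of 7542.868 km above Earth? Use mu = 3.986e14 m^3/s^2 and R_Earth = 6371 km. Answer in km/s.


r = 6371.0 + 7542.868 = 13913.8680 km = 1.3913868e+07 m
v_esc = sqrt(2*mu/r) = sqrt(2*3.986e14 / 1.3913868e+07)
v_esc = 7569.3695 m/s = 7.5694 km/s

7.5694 km/s


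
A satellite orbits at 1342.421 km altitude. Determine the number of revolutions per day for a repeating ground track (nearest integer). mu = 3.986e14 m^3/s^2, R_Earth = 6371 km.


r = 7.713421e+06 m
T = 2*pi*sqrt(r^3/mu) = 6741.8917 s = 112.3649 min
revs/day = 1440 / 112.3649 = 12.8154
Rounded: 13 revolutions per day

13 revolutions per day


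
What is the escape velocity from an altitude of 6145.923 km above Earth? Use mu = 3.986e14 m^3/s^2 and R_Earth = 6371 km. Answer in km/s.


r = 6371.0 + 6145.923 = 12516.9230 km = 1.2516923e+07 m
v_esc = sqrt(2*mu/r) = sqrt(2*3.986e14 / 1.2516923e+07)
v_esc = 7980.5873 m/s = 7.9806 km/s

7.9806 km/s


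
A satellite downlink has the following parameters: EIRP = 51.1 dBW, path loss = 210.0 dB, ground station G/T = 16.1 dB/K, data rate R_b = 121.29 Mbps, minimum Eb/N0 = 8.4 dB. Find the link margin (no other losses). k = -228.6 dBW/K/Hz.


C/N0 = EIRP - FSPL + G/T - k = 51.1 - 210.0 + 16.1 - (-228.6)
C/N0 = 85.8000 dB-Hz
R_b = 121.29 Mbps = 1.2129e+08 bps -> 10*log10(R_b) = 80.8382 dB-Hz
Eb/N0 = C/N0 - 10*log10(R_b) = 85.8000 - 80.8382 = 4.9618 dB
Margin = Eb/N0 - Eb/N0_req = 4.9618 - 8.4 = -3.4382 dB (negative margin: link does not close)

-3.4382 dB


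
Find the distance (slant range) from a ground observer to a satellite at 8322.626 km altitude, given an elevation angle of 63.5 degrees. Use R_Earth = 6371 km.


h = 8322.626 km, el = 63.5 deg
d = -R_E*sin(el) + sqrt((R_E*sin(el))^2 + 2*R_E*h + h^2)
d = -6371.0000*sin(1.1083) + sqrt((6371.0000*0.8949344)^2 + 2*6371.0000*8322.626 + 8322.626^2)
d = 8714.3904 km

8714.3904 km


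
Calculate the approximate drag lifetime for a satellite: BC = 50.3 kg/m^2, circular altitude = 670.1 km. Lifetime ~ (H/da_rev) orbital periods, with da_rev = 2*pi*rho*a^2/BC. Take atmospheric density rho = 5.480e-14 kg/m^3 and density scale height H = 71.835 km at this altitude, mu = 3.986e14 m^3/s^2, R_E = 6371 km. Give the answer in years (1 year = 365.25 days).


a = R_E + alt = 7041.1000 km = 7.0411e+06 m
da_rev = 2*pi*rho*a^2/BC = 2*pi*5.480e-14*(7.0411e+06)^2/50.3 = 0.339370014 m per revolution
N = H/da_rev = 71835.0000 m / 0.339370014 m = 211671.6180 revolutions
P = 2*pi*sqrt(a^3/mu) = 5879.9278 s
lifetime = N*P = 211671.6180 * 5879.9278 = 1.2446138e+09 s = 14405.2526 days
years = 14405.2526 / 365.25 = 39.4394 years

39.4394 years


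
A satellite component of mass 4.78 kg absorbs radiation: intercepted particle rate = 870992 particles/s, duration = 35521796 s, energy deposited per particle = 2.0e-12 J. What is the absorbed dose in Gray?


Total energy deposited = rate * time * E_per
  = 870992 * 35521796 * 2.0e-12 = 61.8784 J
Dose = E_total / mass = 61.8784 / 4.78
Dose = 12.9453 Gy

12.9453 Gy


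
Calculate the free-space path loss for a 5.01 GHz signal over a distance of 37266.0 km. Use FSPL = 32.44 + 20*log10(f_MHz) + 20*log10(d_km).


f = 5.01 GHz = 5010.0000 MHz
d = 37266.0 km
FSPL = 32.44 + 20*log10(5010.0000) + 20*log10(37266.0)
FSPL = 32.44 + 73.9968 + 91.4263
FSPL = 197.8630 dB

197.8630 dB


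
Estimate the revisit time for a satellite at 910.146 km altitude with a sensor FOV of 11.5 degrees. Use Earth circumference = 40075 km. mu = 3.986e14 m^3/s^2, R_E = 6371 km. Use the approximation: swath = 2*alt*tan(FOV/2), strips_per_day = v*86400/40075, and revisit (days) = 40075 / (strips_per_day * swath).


swath = 2*910.146*tan(0.1003564) = 183.2938 km
v = sqrt(mu/r) = 7398.9276 m/s = 7.3989 km/s
strips/day = v*86400/40075 = 7.3989*86400/40075 = 15.9518
coverage/day = strips * swath = 15.9518 * 183.2938 = 2923.8607 km
revisit = 40075 / 2923.8607 = 13.7062 days

13.7062 days


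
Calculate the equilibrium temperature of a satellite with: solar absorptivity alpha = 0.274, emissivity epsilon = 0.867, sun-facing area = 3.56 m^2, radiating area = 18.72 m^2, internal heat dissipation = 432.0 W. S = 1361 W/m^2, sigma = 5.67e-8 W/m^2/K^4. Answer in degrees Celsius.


Numerator = alpha*S*A_sun + Q_int = 0.274*1361*3.56 + 432.0 = 1759.5738 W
Denominator = eps*sigma*A_rad = 0.867*5.67e-8*18.72 = 9.2025461e-07 W/K^4
T^4 = 1.9120511e+09 K^4
T = 209.1100 K = -64.0400 C

-64.0400 degrees Celsius


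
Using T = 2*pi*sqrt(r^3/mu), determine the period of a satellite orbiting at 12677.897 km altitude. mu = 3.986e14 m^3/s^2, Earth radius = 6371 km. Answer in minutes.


r = 19048.8970 km = 1.9048897e+07 m
T = 2*pi*sqrt(r^3/mu) = 2*pi*sqrt(6.9120919e+21 / 3.986e14)
T = 26164.7128 s = 436.0785 min

436.0785 minutes


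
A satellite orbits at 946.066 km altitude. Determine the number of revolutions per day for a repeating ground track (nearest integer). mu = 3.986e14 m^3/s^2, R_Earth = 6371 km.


r = 7.317066e+06 m
T = 2*pi*sqrt(r^3/mu) = 6228.9763 s = 103.8163 min
revs/day = 1440 / 103.8163 = 13.8707
Rounded: 14 revolutions per day

14 revolutions per day


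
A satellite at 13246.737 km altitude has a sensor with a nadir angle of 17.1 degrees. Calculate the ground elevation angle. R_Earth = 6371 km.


r = R_E + alt = 19617.7370 km
Law of sines in the satellite / Earth-center / ground-point triangle:
  sin(nadir)/R_E = sin(90 + el)/r  =>  cos(el) = (r/R_E)*sin(nadir)
cos(el) = (19617.7370 / 6371.0000) * sin(17.1 deg) = 0.9054161
el = arccos(0.9054161) = 25.1206 deg
(Earth-central angle = 90 - nadir - el = 47.7794 deg)

25.1206 degrees


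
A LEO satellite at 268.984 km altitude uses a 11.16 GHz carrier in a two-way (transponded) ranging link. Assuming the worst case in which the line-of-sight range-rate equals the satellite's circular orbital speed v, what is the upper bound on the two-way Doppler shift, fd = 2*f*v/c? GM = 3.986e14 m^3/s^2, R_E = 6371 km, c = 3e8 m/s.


r = 6.639984e+06 m
v = sqrt(mu/r) = 7747.9201 m/s (worst-case radial velocity)
f = 11.16 GHz = 1.116e+10 Hz
fd = 2*f*v/c = 2*1.116e+10*7747.9201/3.0e+08
fd = 576445.2519 Hz

576445.2519 Hz


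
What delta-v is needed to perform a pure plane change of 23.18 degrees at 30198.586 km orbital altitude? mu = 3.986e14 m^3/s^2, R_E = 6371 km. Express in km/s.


r = 36569.5860 km = 3.6569586e+07 m
V = sqrt(mu/r) = 3301.4797 m/s
di = 23.18 deg = 0.4045673 rad
dV = 2*V*sin(di/2) = 2*3301.4797*sin(0.2022837)
dV = 1326.5804 m/s = 1.3266 km/s

1.3266 km/s


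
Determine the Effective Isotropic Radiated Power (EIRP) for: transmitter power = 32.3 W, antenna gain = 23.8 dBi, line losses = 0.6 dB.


Pt = 32.3 W = 15.0920 dBW
EIRP = Pt_dBW + Gt - losses = 15.0920 + 23.8 - 0.6 = 38.2920 dBW

38.2920 dBW


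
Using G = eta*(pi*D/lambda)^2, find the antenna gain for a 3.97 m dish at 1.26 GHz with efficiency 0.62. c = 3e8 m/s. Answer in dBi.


lambda = c/f = 3e8 / 1.26e+09 = 0.2380952 m
G = eta*(pi*D/lambda)^2 = 0.62*(pi*3.97/0.2380952)^2
G = 1701.2613 (linear)
G = 10*log10(1701.2613) = 32.3077 dBi

32.3077 dBi


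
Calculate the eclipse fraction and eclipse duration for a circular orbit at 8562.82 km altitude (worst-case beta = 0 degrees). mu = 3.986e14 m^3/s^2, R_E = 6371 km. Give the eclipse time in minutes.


r = 14933.8200 km
T = 302.7027 min
Eclipse fraction = arcsin(R_E/r)/pi = arcsin(6371.0000/14933.8200)/pi
= arcsin(0.4266156)/pi = 0.1402943
Eclipse duration = 0.1402943 * 302.7027 = 42.4675 min

42.4675 minutes


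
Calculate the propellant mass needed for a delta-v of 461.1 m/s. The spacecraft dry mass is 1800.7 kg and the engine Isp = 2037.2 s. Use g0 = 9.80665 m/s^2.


ve = Isp * g0 = 2037.2 * 9.80665 = 19978.107380 m/s
mass ratio = exp(dv/ve) = exp(461.1/19978.107380) = 1.02334867
m_prop = m_dry * (mr - 1) = 1800.7 * (1.02334867 - 1)
m_prop = 42.0440 kg

42.0440 kg


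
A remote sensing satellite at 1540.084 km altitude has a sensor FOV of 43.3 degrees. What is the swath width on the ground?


FOV = 43.3 deg = 0.7557276 rad
swath = 2 * alt * tan(FOV/2) = 2 * 1540.084 * tan(0.3778638)
swath = 2 * 1540.084 * 0.3969378
swath = 1222.6352 km

1222.6352 km


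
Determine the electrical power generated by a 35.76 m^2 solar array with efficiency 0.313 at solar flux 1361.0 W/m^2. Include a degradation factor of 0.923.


P = area * eta * S * degradation
P = 35.76 * 0.313 * 1361.0 * 0.923
P = 14060.5294 W

14060.5294 W


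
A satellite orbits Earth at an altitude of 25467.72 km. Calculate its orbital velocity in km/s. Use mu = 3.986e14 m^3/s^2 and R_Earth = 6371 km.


r = R_E + alt = 6371.0 + 25467.72 = 31838.7200 km = 3.183872e+07 m
v = sqrt(mu/r) = sqrt(3.986e14 / 3.183872e+07) = 3538.2690 m/s = 3.5383 km/s

3.5383 km/s


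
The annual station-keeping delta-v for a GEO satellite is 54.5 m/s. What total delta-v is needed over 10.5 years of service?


dV = rate * years = 54.5 * 10.5
dV = 572.2500 m/s

572.2500 m/s


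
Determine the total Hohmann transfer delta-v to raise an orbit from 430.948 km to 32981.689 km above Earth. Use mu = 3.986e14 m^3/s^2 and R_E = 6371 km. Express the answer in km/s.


r1 = 6801.9480 km = 6.801948e+06 m
r2 = 39352.6890 km = 3.9352689e+07 m
dv1 = sqrt(mu/r1)*(sqrt(2*r2/(r1+r2)) - 1) = 2341.3470 m/s
dv2 = sqrt(mu/r2)*(1 - sqrt(2*r1/(r1+r2))) = 1454.7479 m/s
total dv = |dv1| + |dv2| = 2341.3470 + 1454.7479 = 3796.0949 m/s = 3.7961 km/s

3.7961 km/s


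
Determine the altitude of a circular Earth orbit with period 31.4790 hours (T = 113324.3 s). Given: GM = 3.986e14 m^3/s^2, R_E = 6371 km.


T = 113324.3 s
r = (mu*T^2/(4*pi^2))^(1/3) = (3.986e14 * 113324.3^2 / (4*pi^2))^(1/3)
r = 5.0614453e+07 m = 50614.4532 km
alt = r - R_E = 50614.4532 - 6371 = 44243.4532 km

44243.4532 km


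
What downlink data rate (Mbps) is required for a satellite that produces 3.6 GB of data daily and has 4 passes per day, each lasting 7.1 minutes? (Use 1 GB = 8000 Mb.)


total contact time = 4 * 7.1 * 60 = 1704.0000 s
data = 3.6 GB = 28800.0000 Mb
rate = 28800.0000 / 1704.0000 = 16.9014 Mbps

16.9014 Mbps


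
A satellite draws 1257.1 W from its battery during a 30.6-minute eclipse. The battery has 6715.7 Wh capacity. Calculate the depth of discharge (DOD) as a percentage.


E_used = P * t / 60 = 1257.1 * 30.6 / 60 = 641.1210 Wh
DOD = E_used / E_total * 100 = 641.1210 / 6715.7 * 100
DOD = 9.5466 %

9.5466 %


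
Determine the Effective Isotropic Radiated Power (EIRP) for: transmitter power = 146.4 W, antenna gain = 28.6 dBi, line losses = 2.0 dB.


Pt = 146.4 W = 21.6554 dBW
EIRP = Pt_dBW + Gt - losses = 21.6554 + 28.6 - 2.0 = 48.2554 dBW

48.2554 dBW


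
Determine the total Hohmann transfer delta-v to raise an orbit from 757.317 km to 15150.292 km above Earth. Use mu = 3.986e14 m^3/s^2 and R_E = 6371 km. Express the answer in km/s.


r1 = 7128.3170 km = 7.128317e+06 m
r2 = 21521.2920 km = 2.1521292e+07 m
dv1 = sqrt(mu/r1)*(sqrt(2*r2/(r1+r2)) - 1) = 1687.8634 m/s
dv2 = sqrt(mu/r2)*(1 - sqrt(2*r1/(r1+r2))) = 1267.7524 m/s
total dv = |dv1| + |dv2| = 1687.8634 + 1267.7524 = 2955.6157 m/s = 2.9556 km/s

2.9556 km/s


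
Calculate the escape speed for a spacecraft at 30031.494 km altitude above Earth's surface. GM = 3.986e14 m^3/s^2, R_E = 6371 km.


r = 6371.0 + 30031.494 = 36402.4940 km = 3.6402494e+07 m
v_esc = sqrt(2*mu/r) = sqrt(2*3.986e14 / 3.6402494e+07)
v_esc = 4679.7007 m/s = 4.6797 km/s

4.6797 km/s


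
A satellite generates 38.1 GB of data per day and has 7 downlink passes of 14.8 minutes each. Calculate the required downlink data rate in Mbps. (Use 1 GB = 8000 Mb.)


total contact time = 7 * 14.8 * 60 = 6216.0000 s
data = 38.1 GB = 304800.0000 Mb
rate = 304800.0000 / 6216.0000 = 49.0347 Mbps

49.0347 Mbps


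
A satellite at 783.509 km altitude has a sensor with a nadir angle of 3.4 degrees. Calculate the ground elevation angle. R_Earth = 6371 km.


r = R_E + alt = 7154.5090 km
Law of sines in the satellite / Earth-center / ground-point triangle:
  sin(nadir)/R_E = sin(90 + el)/r  =>  cos(el) = (r/R_E)*sin(nadir)
cos(el) = (7154.5090 / 6371.0000) * sin(3.4 deg) = 0.0665999
el = arccos(0.0665999) = 86.1813 deg
(Earth-central angle = 90 - nadir - el = 0.4187199 deg)

86.1813 degrees


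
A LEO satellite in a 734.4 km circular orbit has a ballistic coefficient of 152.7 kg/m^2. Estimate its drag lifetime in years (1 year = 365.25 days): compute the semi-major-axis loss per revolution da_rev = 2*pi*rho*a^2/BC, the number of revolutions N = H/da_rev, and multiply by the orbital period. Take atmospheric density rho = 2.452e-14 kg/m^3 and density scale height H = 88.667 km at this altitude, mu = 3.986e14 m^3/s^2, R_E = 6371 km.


a = R_E + alt = 7105.4000 km = 7.1054e+06 m
da_rev = 2*pi*rho*a^2/BC = 2*pi*2.452e-14*(7.1054e+06)^2/152.7 = 0.0509375861 m per revolution
N = H/da_rev = 88667.0000 m / 0.0509375861 m = 1.7406989e+06 revolutions
P = 2*pi*sqrt(a^3/mu) = 5960.6555 s
lifetime = N*P = 1.7406989e+06 * 5960.6555 = 1.0375706e+10 s = 120089.1941 days
years = 120089.1941 / 365.25 = 328.7863 years

328.7863 years


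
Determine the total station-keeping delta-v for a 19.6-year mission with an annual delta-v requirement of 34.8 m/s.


dV = rate * years = 34.8 * 19.6
dV = 682.0800 m/s

682.0800 m/s


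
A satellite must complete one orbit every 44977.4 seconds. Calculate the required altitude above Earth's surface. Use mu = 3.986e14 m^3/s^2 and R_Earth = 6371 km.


T = 44977.4 s
r = (mu*T^2/(4*pi^2))^(1/3) = (3.986e14 * 44977.4^2 / (4*pi^2))^(1/3)
r = 2.7335189e+07 m = 27335.1892 km
alt = r - R_E = 27335.1892 - 6371 = 20964.1892 km

20964.1892 km


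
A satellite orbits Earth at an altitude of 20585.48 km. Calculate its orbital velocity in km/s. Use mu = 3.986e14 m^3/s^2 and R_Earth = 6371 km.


r = R_E + alt = 6371.0 + 20585.48 = 26956.4800 km = 2.695648e+07 m
v = sqrt(mu/r) = sqrt(3.986e14 / 2.695648e+07) = 3845.3605 m/s = 3.8454 km/s

3.8454 km/s


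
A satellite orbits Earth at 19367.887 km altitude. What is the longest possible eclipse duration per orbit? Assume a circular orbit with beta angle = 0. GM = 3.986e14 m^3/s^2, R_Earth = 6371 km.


r = 25738.8870 km
T = 684.9275 min
Eclipse fraction = arcsin(R_E/r)/pi = arcsin(6371.0000/25738.8870)/pi
= arcsin(0.2475243)/pi = 0.07961701
Eclipse duration = 0.07961701 * 684.9275 = 54.5319 min

54.5319 minutes


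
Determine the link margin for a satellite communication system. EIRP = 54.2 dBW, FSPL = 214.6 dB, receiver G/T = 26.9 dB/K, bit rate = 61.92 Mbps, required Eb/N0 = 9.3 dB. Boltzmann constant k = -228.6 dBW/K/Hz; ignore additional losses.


C/N0 = EIRP - FSPL + G/T - k = 54.2 - 214.6 + 26.9 - (-228.6)
C/N0 = 95.1000 dB-Hz
R_b = 61.92 Mbps = 6.192e+07 bps -> 10*log10(R_b) = 77.9183 dB-Hz
Eb/N0 = C/N0 - 10*log10(R_b) = 95.1000 - 77.9183 = 17.1817 dB
Margin = Eb/N0 - Eb/N0_req = 17.1817 - 9.3 = 7.8817 dB (link closes)

7.8817 dB


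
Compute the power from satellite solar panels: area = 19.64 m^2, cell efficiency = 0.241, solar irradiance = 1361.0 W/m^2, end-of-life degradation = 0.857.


P = area * eta * S * degradation
P = 19.64 * 0.241 * 1361.0 * 0.857
P = 5520.7423 W

5520.7423 W


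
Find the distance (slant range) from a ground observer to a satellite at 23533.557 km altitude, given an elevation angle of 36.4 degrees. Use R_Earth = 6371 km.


h = 23533.557 km, el = 36.4 deg
d = -R_E*sin(el) + sqrt((R_E*sin(el))^2 + 2*R_E*h + h^2)
d = -6371.0000*sin(0.6352998) + sqrt((6371.0000*0.5934189)^2 + 2*6371.0000*23533.557 + 23533.557^2)
d = 25680.9366 km

25680.9366 km


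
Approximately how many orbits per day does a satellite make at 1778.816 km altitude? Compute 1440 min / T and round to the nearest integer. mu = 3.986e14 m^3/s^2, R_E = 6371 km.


r = 8.149816e+06 m
T = 2*pi*sqrt(r^3/mu) = 7322.0540 s = 122.0342 min
revs/day = 1440 / 122.0342 = 11.8000
Rounded: 12 revolutions per day

12 revolutions per day


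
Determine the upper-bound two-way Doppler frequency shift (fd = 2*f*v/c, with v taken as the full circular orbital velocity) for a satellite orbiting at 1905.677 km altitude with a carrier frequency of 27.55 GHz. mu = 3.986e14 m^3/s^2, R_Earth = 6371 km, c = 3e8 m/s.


r = 8.276677e+06 m
v = sqrt(mu/r) = 6939.6992 m/s (worst-case radial velocity)
f = 27.55 GHz = 2.755e+10 Hz
fd = 2*f*v/c = 2*2.755e+10*6939.6992/3.0e+08
fd = 1.2745914e+06 Hz

1.2746e+06 Hz


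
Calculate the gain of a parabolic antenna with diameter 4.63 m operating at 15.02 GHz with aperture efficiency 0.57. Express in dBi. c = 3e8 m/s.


lambda = c/f = 3e8 / 1.502e+10 = 0.01997337 m
G = eta*(pi*D/lambda)^2 = 0.57*(pi*4.63/0.01997337)^2
G = 302297.0708 (linear)
G = 10*log10(302297.0708) = 54.8043 dBi

54.8043 dBi


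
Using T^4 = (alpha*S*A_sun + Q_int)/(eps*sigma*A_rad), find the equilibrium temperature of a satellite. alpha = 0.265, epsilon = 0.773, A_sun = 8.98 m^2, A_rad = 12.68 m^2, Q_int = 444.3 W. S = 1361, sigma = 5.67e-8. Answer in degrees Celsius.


Numerator = alpha*S*A_sun + Q_int = 0.265*1361*8.98 + 444.3 = 3683.0717 W
Denominator = eps*sigma*A_rad = 0.773*5.67e-8*12.68 = 5.5575299e-07 W/K^4
T^4 = 6.6271739e+09 K^4
T = 285.3199 K = 12.1699 C

12.1699 degrees Celsius


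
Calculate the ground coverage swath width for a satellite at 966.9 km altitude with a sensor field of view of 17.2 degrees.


FOV = 17.2 deg = 0.3001966 rad
swath = 2 * alt * tan(FOV/2) = 2 * 966.9 * tan(0.1500983)
swath = 2 * 966.9 * 0.1512358
swath = 292.4598 km

292.4598 km


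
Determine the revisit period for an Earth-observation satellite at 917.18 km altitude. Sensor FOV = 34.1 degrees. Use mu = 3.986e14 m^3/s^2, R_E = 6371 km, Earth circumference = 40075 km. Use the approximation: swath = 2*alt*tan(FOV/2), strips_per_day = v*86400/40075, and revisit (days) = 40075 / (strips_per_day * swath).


swath = 2*917.18*tan(0.2975786) = 562.5710 km
v = sqrt(mu/r) = 7395.3563 m/s = 7.3954 km/s
strips/day = v*86400/40075 = 7.3954*86400/40075 = 15.9441
coverage/day = strips * swath = 15.9441 * 562.5710 = 8969.6740 km
revisit = 40075 / 8969.6740 = 4.4678 days

4.4678 days


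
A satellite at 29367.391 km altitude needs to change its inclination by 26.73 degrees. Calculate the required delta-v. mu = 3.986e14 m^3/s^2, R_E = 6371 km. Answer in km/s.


r = 35738.3910 km = 3.5738391e+07 m
V = sqrt(mu/r) = 3339.6515 m/s
di = 26.73 deg = 0.4665265 rad
dV = 2*V*sin(di/2) = 2*3339.6515*sin(0.2332633)
dV = 1543.9451 m/s = 1.5439 km/s

1.5439 km/s


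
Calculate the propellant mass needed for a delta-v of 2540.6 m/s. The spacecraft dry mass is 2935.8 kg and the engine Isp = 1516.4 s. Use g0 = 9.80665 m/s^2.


ve = Isp * g0 = 1516.4 * 9.80665 = 14870.804060 m/s
mass ratio = exp(dv/ve) = exp(2540.6/14870.804060) = 1.18630666
m_prop = m_dry * (mr - 1) = 2935.8 * (1.18630666 - 1)
m_prop = 546.9591 kg

546.9591 kg


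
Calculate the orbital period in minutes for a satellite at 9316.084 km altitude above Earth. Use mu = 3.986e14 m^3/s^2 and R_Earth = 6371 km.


r = 15687.0840 km = 1.5687084e+07 m
T = 2*pi*sqrt(r^3/mu) = 2*pi*sqrt(3.8603499e+21 / 3.986e14)
T = 19553.5022 s = 325.8917 min

325.8917 minutes


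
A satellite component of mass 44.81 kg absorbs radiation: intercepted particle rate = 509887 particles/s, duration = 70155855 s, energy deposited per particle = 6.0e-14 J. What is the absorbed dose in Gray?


Total energy deposited = rate * time * E_per
  = 509887 * 70155855 * 6.0e-14 = 2.1463 J
Dose = E_total / mass = 2.1463 / 44.81
Dose = 0.04789765 Gy

0.0479 Gy


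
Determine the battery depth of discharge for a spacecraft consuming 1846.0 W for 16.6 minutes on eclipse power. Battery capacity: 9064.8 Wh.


E_used = P * t / 60 = 1846.0 * 16.6 / 60 = 510.7267 Wh
DOD = E_used / E_total * 100 = 510.7267 / 9064.8 * 100
DOD = 5.6342 %

5.6342 %


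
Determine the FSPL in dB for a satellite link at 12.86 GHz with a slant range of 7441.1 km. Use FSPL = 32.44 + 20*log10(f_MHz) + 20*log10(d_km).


f = 12.86 GHz = 12860.0000 MHz
d = 7441.1 km
FSPL = 32.44 + 20*log10(12860.0000) + 20*log10(7441.1)
FSPL = 32.44 + 82.1848 + 77.4327
FSPL = 192.0576 dB

192.0576 dB


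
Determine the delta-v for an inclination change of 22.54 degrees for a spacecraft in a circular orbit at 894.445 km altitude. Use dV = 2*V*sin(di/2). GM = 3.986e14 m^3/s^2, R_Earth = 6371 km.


r = 7265.4450 km = 7.265445e+06 m
V = sqrt(mu/r) = 7406.9180 m/s
di = 22.54 deg = 0.3933972 rad
dV = 2*V*sin(di/2) = 2*7406.9180*sin(0.1966986)
dV = 2895.1075 m/s = 2.8951 km/s

2.8951 km/s


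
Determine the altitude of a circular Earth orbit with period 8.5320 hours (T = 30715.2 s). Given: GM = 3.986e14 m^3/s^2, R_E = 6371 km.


T = 30715.2 s
r = (mu*T^2/(4*pi^2))^(1/3) = (3.986e14 * 30715.2^2 / (4*pi^2))^(1/3)
r = 2.1197993e+07 m = 21197.9933 km
alt = r - R_E = 21197.9933 - 6371 = 14826.9933 km

14826.9933 km


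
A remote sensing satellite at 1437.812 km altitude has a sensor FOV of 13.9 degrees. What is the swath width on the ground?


FOV = 13.9 deg = 0.2426008 rad
swath = 2 * alt * tan(FOV/2) = 2 * 1437.812 * tan(0.1213004)
swath = 2 * 1437.812 * 0.1218988
swath = 350.5352 km

350.5352 km


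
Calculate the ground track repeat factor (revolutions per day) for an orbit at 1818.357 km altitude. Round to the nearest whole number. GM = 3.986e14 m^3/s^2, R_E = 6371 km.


r = 8.189357e+06 m
T = 2*pi*sqrt(r^3/mu) = 7375.4059 s = 122.9234 min
revs/day = 1440 / 122.9234 = 11.7146
Rounded: 12 revolutions per day

12 revolutions per day


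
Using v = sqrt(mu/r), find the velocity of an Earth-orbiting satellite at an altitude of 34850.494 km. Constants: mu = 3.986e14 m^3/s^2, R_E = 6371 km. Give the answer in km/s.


r = R_E + alt = 6371.0 + 34850.494 = 41221.4940 km = 4.1221494e+07 m
v = sqrt(mu/r) = sqrt(3.986e14 / 4.1221494e+07) = 3109.6162 m/s = 3.1096 km/s

3.1096 km/s


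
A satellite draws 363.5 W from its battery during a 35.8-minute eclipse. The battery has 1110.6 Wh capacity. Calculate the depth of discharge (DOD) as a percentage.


E_used = P * t / 60 = 363.5 * 35.8 / 60 = 216.8883 Wh
DOD = E_used / E_total * 100 = 216.8883 / 1110.6 * 100
DOD = 19.5289 %

19.5289 %


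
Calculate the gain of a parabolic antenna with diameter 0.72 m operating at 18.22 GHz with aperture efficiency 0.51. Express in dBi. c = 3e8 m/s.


lambda = c/f = 3e8 / 1.822e+10 = 0.01646542 m
G = eta*(pi*D/lambda)^2 = 0.51*(pi*0.72/0.01646542)^2
G = 9624.7432 (linear)
G = 10*log10(9624.7432) = 39.8339 dBi

39.8339 dBi


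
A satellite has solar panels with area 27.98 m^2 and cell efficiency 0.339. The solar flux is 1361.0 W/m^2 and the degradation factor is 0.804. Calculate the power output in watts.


P = area * eta * S * degradation
P = 27.98 * 0.339 * 1361.0 * 0.804
P = 10379.1451 W

10379.1451 W


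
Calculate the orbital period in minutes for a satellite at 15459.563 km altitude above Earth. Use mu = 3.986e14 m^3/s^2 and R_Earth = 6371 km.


r = 21830.5630 km = 2.1830563e+07 m
T = 2*pi*sqrt(r^3/mu) = 2*pi*sqrt(1.0403867e+22 / 3.986e14)
T = 32100.2656 s = 535.0044 min

535.0044 minutes


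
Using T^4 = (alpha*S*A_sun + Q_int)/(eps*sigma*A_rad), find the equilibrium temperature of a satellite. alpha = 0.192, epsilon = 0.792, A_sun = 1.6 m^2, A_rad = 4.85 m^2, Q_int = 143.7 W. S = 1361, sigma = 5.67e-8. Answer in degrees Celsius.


Numerator = alpha*S*A_sun + Q_int = 0.192*1361*1.6 + 143.7 = 561.7992 W
Denominator = eps*sigma*A_rad = 0.792*5.67e-8*4.85 = 2.1779604e-07 W/K^4
T^4 = 2.5794739e+09 K^4
T = 225.3631 K = -47.7869 C

-47.7869 degrees Celsius


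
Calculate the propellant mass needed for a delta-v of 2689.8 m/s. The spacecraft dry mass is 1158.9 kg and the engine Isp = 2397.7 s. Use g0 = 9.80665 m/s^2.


ve = Isp * g0 = 2397.7 * 9.80665 = 23513.404705 m/s
mass ratio = exp(dv/ve) = exp(2689.8/23513.404705) = 1.12119415
m_prop = m_dry * (mr - 1) = 1158.9 * (1.12119415 - 1)
m_prop = 140.4519 kg

140.4519 kg


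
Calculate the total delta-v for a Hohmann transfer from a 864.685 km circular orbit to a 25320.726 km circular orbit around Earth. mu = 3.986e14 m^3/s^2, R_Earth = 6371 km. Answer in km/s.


r1 = 7235.6850 km = 7.235685e+06 m
r2 = 31691.7260 km = 3.1691726e+07 m
dv1 = sqrt(mu/r1)*(sqrt(2*r2/(r1+r2)) - 1) = 2048.7165 m/s
dv2 = sqrt(mu/r2)*(1 - sqrt(2*r1/(r1+r2))) = 1384.1312 m/s
total dv = |dv1| + |dv2| = 2048.7165 + 1384.1312 = 3432.8478 m/s = 3.4328 km/s

3.4328 km/s


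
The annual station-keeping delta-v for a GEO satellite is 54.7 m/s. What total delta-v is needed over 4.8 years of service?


dV = rate * years = 54.7 * 4.8
dV = 262.5600 m/s

262.5600 m/s


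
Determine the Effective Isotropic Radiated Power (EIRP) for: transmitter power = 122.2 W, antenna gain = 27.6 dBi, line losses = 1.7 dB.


Pt = 122.2 W = 20.8707 dBW
EIRP = Pt_dBW + Gt - losses = 20.8707 + 27.6 - 1.7 = 46.7707 dBW

46.7707 dBW


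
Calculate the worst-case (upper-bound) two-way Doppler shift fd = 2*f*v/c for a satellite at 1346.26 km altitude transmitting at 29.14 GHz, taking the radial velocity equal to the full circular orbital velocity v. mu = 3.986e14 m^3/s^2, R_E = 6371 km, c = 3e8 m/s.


r = 7.71726e+06 m
v = sqrt(mu/r) = 7186.8252 m/s (worst-case radial velocity)
f = 29.14 GHz = 2.914e+10 Hz
fd = 2*f*v/c = 2*2.914e+10*7186.8252/3.0e+08
fd = 1.3961606e+06 Hz

1.3962e+06 Hz


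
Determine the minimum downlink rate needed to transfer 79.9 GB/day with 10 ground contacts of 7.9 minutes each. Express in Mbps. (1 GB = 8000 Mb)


total contact time = 10 * 7.9 * 60 = 4740.0000 s
data = 79.9 GB = 639200.0000 Mb
rate = 639200.0000 / 4740.0000 = 134.8523 Mbps

134.8523 Mbps


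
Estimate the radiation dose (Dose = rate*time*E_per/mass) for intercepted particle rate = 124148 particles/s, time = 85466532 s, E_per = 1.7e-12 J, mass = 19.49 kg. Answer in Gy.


Total energy deposited = rate * time * E_per
  = 124148 * 85466532 * 1.7e-12 = 18.0378 J
Dose = E_total / mass = 18.0378 / 19.49
Dose = 0.9254925 Gy

0.9255 Gy


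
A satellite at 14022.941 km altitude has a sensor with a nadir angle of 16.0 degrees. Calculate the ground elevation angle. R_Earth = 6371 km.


r = R_E + alt = 20393.9410 km
Law of sines in the satellite / Earth-center / ground-point triangle:
  sin(nadir)/R_E = sin(90 + el)/r  =>  cos(el) = (r/R_E)*sin(nadir)
cos(el) = (20393.9410 / 6371.0000) * sin(16.0 deg) = 0.8823312
el = arccos(0.8823312) = 28.0751 deg
(Earth-central angle = 90 - nadir - el = 45.9249 deg)

28.0751 degrees


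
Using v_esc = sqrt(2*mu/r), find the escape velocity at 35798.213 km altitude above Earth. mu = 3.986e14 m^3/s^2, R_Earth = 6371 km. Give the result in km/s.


r = 6371.0 + 35798.213 = 42169.2130 km = 4.2169213e+07 m
v_esc = sqrt(2*mu/r) = sqrt(2*3.986e14 / 4.2169213e+07)
v_esc = 4347.9636 m/s = 4.3480 km/s

4.3480 km/s


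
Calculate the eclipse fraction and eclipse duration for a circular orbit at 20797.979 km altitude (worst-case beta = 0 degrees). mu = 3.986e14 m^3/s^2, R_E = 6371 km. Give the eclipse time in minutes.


r = 27168.9790 km
T = 742.7967 min
Eclipse fraction = arcsin(R_E/r)/pi = arcsin(6371.0000/27168.9790)/pi
= arcsin(0.2344954)/pi = 0.07534377
Eclipse duration = 0.07534377 * 742.7967 = 55.9651 min

55.9651 minutes


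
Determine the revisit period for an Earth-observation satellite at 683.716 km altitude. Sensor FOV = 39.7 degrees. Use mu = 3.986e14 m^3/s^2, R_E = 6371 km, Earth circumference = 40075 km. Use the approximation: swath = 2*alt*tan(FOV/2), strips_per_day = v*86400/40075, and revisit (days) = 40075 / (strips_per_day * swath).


swath = 2*683.716*tan(0.3464479) = 493.6542 km
v = sqrt(mu/r) = 7516.7288 m/s = 7.5167 km/s
strips/day = v*86400/40075 = 7.5167*86400/40075 = 16.2057
coverage/day = strips * swath = 16.2057 * 493.6542 = 8000.0360 km
revisit = 40075 / 8000.0360 = 5.0094 days

5.0094 days


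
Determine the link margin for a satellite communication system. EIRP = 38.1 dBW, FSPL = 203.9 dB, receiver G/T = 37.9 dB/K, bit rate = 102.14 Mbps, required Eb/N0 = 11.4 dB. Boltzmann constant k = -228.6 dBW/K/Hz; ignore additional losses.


C/N0 = EIRP - FSPL + G/T - k = 38.1 - 203.9 + 37.9 - (-228.6)
C/N0 = 100.7000 dB-Hz
R_b = 102.14 Mbps = 1.0214e+08 bps -> 10*log10(R_b) = 80.0920 dB-Hz
Eb/N0 = C/N0 - 10*log10(R_b) = 100.7000 - 80.0920 = 20.6080 dB
Margin = Eb/N0 - Eb/N0_req = 20.6080 - 11.4 = 9.2080 dB (link closes)

9.2080 dB


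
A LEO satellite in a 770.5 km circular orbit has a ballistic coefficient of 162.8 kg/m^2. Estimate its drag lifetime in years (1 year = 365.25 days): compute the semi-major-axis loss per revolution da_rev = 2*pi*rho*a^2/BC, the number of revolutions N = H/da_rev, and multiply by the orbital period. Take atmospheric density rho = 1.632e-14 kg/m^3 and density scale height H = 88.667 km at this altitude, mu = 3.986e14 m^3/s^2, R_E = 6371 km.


a = R_E + alt = 7141.5000 km = 7.1415e+06 m
da_rev = 2*pi*rho*a^2/BC = 2*pi*1.632e-14*(7.1415e+06)^2/162.8 = 0.0321236217 m per revolution
N = H/da_rev = 88667.0000 m / 0.0321236217 m = 2.7601807e+06 revolutions
P = 2*pi*sqrt(a^3/mu) = 6006.1390 s
lifetime = N*P = 2.7601807e+06 * 6006.1390 = 1.6578029e+10 s = 191875.3349 days
years = 191875.3349 / 365.25 = 525.3260 years

525.3260 years


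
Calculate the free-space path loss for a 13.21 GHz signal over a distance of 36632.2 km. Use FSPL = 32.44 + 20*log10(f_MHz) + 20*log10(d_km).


f = 13.21 GHz = 13210.0000 MHz
d = 36632.2 km
FSPL = 32.44 + 20*log10(13210.0000) + 20*log10(36632.2)
FSPL = 32.44 + 82.4181 + 91.2773
FSPL = 206.1353 dB

206.1353 dB


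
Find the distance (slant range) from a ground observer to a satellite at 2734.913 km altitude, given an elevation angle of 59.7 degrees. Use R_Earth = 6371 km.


h = 2734.913 km, el = 59.7 deg
d = -R_E*sin(el) + sqrt((R_E*sin(el))^2 + 2*R_E*h + h^2)
d = -6371.0000*sin(1.0420) + sqrt((6371.0000*0.8633956)^2 + 2*6371.0000*2734.913 + 2734.913^2)
d = 3019.0273 km

3019.0273 km


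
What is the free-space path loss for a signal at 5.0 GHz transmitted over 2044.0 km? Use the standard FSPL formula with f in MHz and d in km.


f = 5.0 GHz = 5000.0000 MHz
d = 2044.0 km
FSPL = 32.44 + 20*log10(5000.0000) + 20*log10(2044.0)
FSPL = 32.44 + 73.9794 + 66.2096
FSPL = 172.6290 dB

172.6290 dB


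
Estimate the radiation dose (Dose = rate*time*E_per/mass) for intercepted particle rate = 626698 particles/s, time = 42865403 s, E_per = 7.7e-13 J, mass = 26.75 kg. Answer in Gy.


Total energy deposited = rate * time * E_per
  = 626698 * 42865403 * 7.7e-13 = 20.6850 J
Dose = E_total / mass = 20.6850 / 26.75
Dose = 0.7732718 Gy

0.7733 Gy


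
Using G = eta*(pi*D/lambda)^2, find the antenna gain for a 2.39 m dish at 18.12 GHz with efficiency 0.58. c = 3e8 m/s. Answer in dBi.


lambda = c/f = 3e8 / 1.812e+10 = 0.01655629 m
G = eta*(pi*D/lambda)^2 = 0.58*(pi*2.39/0.01655629)^2
G = 119288.1815 (linear)
G = 10*log10(119288.1815) = 50.7660 dBi

50.7660 dBi
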